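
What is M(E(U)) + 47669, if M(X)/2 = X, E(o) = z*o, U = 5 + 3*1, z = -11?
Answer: 47493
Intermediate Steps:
U = 8 (U = 5 + 3 = 8)
E(o) = -11*o
M(X) = 2*X
M(E(U)) + 47669 = 2*(-11*8) + 47669 = 2*(-88) + 47669 = -176 + 47669 = 47493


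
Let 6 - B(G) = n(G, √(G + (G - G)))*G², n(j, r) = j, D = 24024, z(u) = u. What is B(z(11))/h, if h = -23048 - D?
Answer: 1325/47072 ≈ 0.028148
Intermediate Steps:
h = -47072 (h = -23048 - 1*24024 = -23048 - 24024 = -47072)
B(G) = 6 - G³ (B(G) = 6 - G*G² = 6 - G³)
B(z(11))/h = (6 - 1*11³)/(-47072) = (6 - 1*1331)*(-1/47072) = (6 - 1331)*(-1/47072) = -1325*(-1/47072) = 1325/47072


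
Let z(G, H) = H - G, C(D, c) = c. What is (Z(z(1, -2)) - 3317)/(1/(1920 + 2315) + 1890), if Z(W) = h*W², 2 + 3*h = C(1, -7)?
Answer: -14161840/8004151 ≈ -1.7693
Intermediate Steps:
h = -3 (h = -⅔ + (⅓)*(-7) = -⅔ - 7/3 = -3)
Z(W) = -3*W²
(Z(z(1, -2)) - 3317)/(1/(1920 + 2315) + 1890) = (-3*(-2 - 1*1)² - 3317)/(1/(1920 + 2315) + 1890) = (-3*(-2 - 1)² - 3317)/(1/4235 + 1890) = (-3*(-3)² - 3317)/(1/4235 + 1890) = (-3*9 - 3317)/(8004151/4235) = (-27 - 3317)*(4235/8004151) = -3344*4235/8004151 = -14161840/8004151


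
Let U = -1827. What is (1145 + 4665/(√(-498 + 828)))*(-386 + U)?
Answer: -2533885 - 688243*√330/22 ≈ -3.1022e+6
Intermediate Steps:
(1145 + 4665/(√(-498 + 828)))*(-386 + U) = (1145 + 4665/(√(-498 + 828)))*(-386 - 1827) = (1145 + 4665/(√330))*(-2213) = (1145 + 4665*(√330/330))*(-2213) = (1145 + 311*√330/22)*(-2213) = -2533885 - 688243*√330/22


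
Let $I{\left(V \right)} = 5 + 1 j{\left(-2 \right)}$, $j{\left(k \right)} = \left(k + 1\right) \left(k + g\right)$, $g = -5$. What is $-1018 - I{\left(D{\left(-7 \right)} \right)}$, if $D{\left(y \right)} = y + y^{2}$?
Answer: $-1030$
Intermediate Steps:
$j{\left(k \right)} = \left(1 + k\right) \left(-5 + k\right)$ ($j{\left(k \right)} = \left(k + 1\right) \left(k - 5\right) = \left(1 + k\right) \left(-5 + k\right)$)
$I{\left(V \right)} = 12$ ($I{\left(V \right)} = 5 + 1 \left(-5 + \left(-2\right)^{2} - -8\right) = 5 + 1 \left(-5 + 4 + 8\right) = 5 + 1 \cdot 7 = 5 + 7 = 12$)
$-1018 - I{\left(D{\left(-7 \right)} \right)} = -1018 - 12 = -1030$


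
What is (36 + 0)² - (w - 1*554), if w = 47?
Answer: 1803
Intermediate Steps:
(36 + 0)² - (w - 1*554) = (36 + 0)² - (47 - 1*554) = 36² - (47 - 554) = 1296 - 1*(-507) = 1296 + 507 = 1803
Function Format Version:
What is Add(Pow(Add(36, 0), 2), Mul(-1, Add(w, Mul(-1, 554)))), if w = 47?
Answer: 1803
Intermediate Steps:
Add(Pow(Add(36, 0), 2), Mul(-1, Add(w, Mul(-1, 554)))) = Add(Pow(Add(36, 0), 2), Mul(-1, Add(47, Mul(-1, 554)))) = Add(Pow(36, 2), Mul(-1, Add(47, -554))) = Add(1296, Mul(-1, -507)) = Add(1296, 507) = 1803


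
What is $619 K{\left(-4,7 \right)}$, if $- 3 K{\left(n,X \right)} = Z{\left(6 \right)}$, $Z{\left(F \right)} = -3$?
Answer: $619$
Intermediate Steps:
$K{\left(n,X \right)} = 1$ ($K{\left(n,X \right)} = \left(- \frac{1}{3}\right) \left(-3\right) = 1$)
$619 K{\left(-4,7 \right)} = 619 \cdot 1 = 619$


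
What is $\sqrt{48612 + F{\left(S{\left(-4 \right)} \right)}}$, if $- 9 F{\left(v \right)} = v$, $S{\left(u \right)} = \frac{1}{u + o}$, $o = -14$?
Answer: $\frac{\sqrt{15750290}}{18} \approx 220.48$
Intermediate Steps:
$S{\left(u \right)} = \frac{1}{-14 + u}$ ($S{\left(u \right)} = \frac{1}{u - 14} = \frac{1}{-14 + u}$)
$F{\left(v \right)} = - \frac{v}{9}$
$\sqrt{48612 + F{\left(S{\left(-4 \right)} \right)}} = \sqrt{48612 - \frac{1}{9 \left(-14 - 4\right)}} = \sqrt{48612 - \frac{1}{9 \left(-18\right)}} = \sqrt{48612 - - \frac{1}{162}} = \sqrt{48612 + \frac{1}{162}} = \sqrt{\frac{7875145}{162}} = \frac{\sqrt{15750290}}{18}$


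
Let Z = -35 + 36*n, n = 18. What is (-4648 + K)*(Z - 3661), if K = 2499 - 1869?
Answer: 12246864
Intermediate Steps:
Z = 613 (Z = -35 + 36*18 = -35 + 648 = 613)
K = 630
(-4648 + K)*(Z - 3661) = (-4648 + 630)*(613 - 3661) = -4018*(-3048) = 12246864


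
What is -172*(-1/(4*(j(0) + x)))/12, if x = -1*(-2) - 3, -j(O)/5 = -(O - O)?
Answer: -43/12 ≈ -3.5833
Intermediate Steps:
j(O) = 0 (j(O) = -(-5)*(O - O) = -(-5)*0 = -5*0 = 0)
x = -1 (x = 2 - 3 = -1)
-172*(-1/(4*(j(0) + x)))/12 = -172*(-1/(4*(0 - 1)))/12 = -172/((-4*(-1)))*(1/12) = -172/4*(1/12) = -172*1/4*(1/12) = -43*1/12 = -43/12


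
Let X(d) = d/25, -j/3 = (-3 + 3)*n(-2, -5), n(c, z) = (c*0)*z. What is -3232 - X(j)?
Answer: -3232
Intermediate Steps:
n(c, z) = 0 (n(c, z) = 0*z = 0)
j = 0 (j = -3*(-3 + 3)*0 = -0*0 = -3*0 = 0)
X(d) = d/25 (X(d) = d*(1/25) = d/25)
-3232 - X(j) = -3232 - 0/25 = -3232 - 1*0 = -3232 + 0 = -3232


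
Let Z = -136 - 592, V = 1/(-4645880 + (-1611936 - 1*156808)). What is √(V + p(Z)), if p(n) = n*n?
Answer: √151440723639624190/534552 ≈ 728.00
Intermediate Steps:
V = -1/6414624 (V = 1/(-4645880 + (-1611936 - 156808)) = 1/(-4645880 - 1768744) = 1/(-6414624) = -1/6414624 ≈ -1.5589e-7)
Z = -728
p(n) = n²
√(V + p(Z)) = √(-1/6414624 + (-728)²) = √(-1/6414624 + 529984) = √(3399648086015/6414624) = √151440723639624190/534552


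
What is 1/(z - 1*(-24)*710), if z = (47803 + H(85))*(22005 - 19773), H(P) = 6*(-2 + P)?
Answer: 1/107824872 ≈ 9.2743e-9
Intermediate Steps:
H(P) = -12 + 6*P
z = 107807832 (z = (47803 + (-12 + 6*85))*(22005 - 19773) = (47803 + (-12 + 510))*2232 = (47803 + 498)*2232 = 48301*2232 = 107807832)
1/(z - 1*(-24)*710) = 1/(107807832 - 1*(-24)*710) = 1/(107807832 + 24*710) = 1/(107807832 + 17040) = 1/107824872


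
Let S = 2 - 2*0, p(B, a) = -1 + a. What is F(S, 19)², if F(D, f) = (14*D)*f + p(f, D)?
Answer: 284089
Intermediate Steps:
S = 2 (S = 2 + 0 = 2)
F(D, f) = -1 + D + 14*D*f (F(D, f) = (14*D)*f + (-1 + D) = 14*D*f + (-1 + D) = -1 + D + 14*D*f)
F(S, 19)² = (-1 + 2 + 14*2*19)² = (-1 + 2 + 532)² = 533² = 284089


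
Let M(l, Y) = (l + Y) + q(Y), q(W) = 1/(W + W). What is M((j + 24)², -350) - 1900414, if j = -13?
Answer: -1330450101/700 ≈ -1.9006e+6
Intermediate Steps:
q(W) = 1/(2*W)
M(l, Y) = Y + l + 1/(2*Y) (M(l, Y) = (l + Y) + 1/(2*Y) = (Y + l) + 1/(2*Y) = Y + l + 1/(2*Y))
M((j + 24)², -350) - 1900414 = (-350 + (-13 + 24)² + (½)/(-350)) - 1900414 = (-350 + 11² + (½)*(-1/350)) - 1900414 = (-350 + 121 - 1/700) - 1900414 = -160301/700 - 1900414 = -1330450101/700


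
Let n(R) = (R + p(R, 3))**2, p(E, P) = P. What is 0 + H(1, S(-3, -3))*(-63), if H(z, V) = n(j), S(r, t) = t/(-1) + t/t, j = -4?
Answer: -63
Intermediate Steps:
n(R) = (3 + R)**2 (n(R) = (R + 3)**2 = (3 + R)**2)
S(r, t) = 1 - t (S(r, t) = t*(-1) + 1 = -t + 1 = 1 - t)
H(z, V) = 1 (H(z, V) = (3 - 4)**2 = (-1)**2 = 1)
0 + H(1, S(-3, -3))*(-63) = 0 + 1*(-63) = 0 - 63 = -63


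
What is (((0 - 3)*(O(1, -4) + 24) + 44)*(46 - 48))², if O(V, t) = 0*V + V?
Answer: 3844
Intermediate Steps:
O(V, t) = V (O(V, t) = 0 + V = V)
(((0 - 3)*(O(1, -4) + 24) + 44)*(46 - 48))² = (((0 - 3)*(1 + 24) + 44)*(46 - 48))² = ((-3*25 + 44)*(-2))² = ((-75 + 44)*(-2))² = (-31*(-2))² = 62² = 3844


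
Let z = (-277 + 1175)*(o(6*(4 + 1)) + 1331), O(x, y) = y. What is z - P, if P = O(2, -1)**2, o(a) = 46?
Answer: 1236545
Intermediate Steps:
z = 1236546 (z = (-277 + 1175)*(46 + 1331) = 898*1377 = 1236546)
P = 1 (P = (-1)**2 = 1)
z - P = 1236546 - 1*1 = 1236546 - 1 = 1236545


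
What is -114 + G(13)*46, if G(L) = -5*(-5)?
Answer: 1036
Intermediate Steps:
G(L) = 25
-114 + G(13)*46 = -114 + 25*46 = -114 + 1150 = 1036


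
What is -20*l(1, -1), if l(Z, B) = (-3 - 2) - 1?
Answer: 120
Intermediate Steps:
l(Z, B) = -6 (l(Z, B) = -5 - 1 = -6)
-20*l(1, -1) = -20*(-6) = 120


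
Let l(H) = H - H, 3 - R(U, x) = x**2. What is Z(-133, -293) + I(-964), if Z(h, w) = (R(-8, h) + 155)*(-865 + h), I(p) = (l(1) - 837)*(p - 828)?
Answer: 18995842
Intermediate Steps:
R(U, x) = 3 - x**2
l(H) = 0
I(p) = 693036 - 837*p (I(p) = (0 - 837)*(p - 828) = -837*(-828 + p) = 693036 - 837*p)
Z(h, w) = (-865 + h)*(158 - h**2) (Z(h, w) = ((3 - h**2) + 155)*(-865 + h) = (158 - h**2)*(-865 + h) = (-865 + h)*(158 - h**2))
Z(-133, -293) + I(-964) = (-136670 - 1*(-133)**3 + 158*(-133) + 865*(-133)**2) + (693036 - 837*(-964)) = (-136670 - 1*(-2352637) - 21014 + 865*17689) + (693036 + 806868) = (-136670 + 2352637 - 21014 + 15300985) + 1499904 = 17495938 + 1499904 = 18995842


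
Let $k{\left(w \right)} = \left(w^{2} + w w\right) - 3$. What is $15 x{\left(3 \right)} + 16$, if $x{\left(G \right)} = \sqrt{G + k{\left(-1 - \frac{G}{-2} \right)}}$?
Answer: $16 + \frac{15 \sqrt{2}}{2} \approx 26.607$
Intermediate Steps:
$k{\left(w \right)} = -3 + 2 w^{2}$ ($k{\left(w \right)} = \left(w^{2} + w^{2}\right) - 3 = 2 w^{2} - 3 = -3 + 2 w^{2}$)
$x{\left(G \right)} = \sqrt{-3 + G + 2 \left(-1 + \frac{G}{2}\right)^{2}}$ ($x{\left(G \right)} = \sqrt{G + \left(-3 + 2 \left(-1 - \frac{G}{-2}\right)^{2}\right)} = \sqrt{G + \left(-3 + 2 \left(-1 - G \left(- \frac{1}{2}\right)\right)^{2}\right)} = \sqrt{G + \left(-3 + 2 \left(-1 - - \frac{G}{2}\right)^{2}\right)} = \sqrt{G + \left(-3 + 2 \left(-1 + \frac{G}{2}\right)^{2}\right)} = \sqrt{-3 + G + 2 \left(-1 + \frac{G}{2}\right)^{2}}$)
$15 x{\left(3 \right)} + 16 = 15 \frac{\sqrt{-4 - 12 + 2 \cdot 3^{2}}}{2} + 16 = 15 \frac{\sqrt{-4 - 12 + 2 \cdot 9}}{2} + 16 = 15 \frac{\sqrt{-4 - 12 + 18}}{2} + 16 = 15 \frac{\sqrt{2}}{2} + 16 = \frac{15 \sqrt{2}}{2} + 16 = 16 + \frac{15 \sqrt{2}}{2}$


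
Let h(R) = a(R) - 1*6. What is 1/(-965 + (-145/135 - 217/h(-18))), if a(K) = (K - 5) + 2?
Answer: -27/25867 ≈ -0.0010438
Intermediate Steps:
a(K) = -3 + K (a(K) = (-5 + K) + 2 = -3 + K)
h(R) = -9 + R (h(R) = (-3 + R) - 1*6 = (-3 + R) - 6 = -9 + R)
1/(-965 + (-145/135 - 217/h(-18))) = 1/(-965 + (-145/135 - 217/(-9 - 18))) = 1/(-965 + (-145*1/135 - 217/(-27))) = 1/(-965 + (-29/27 - 217*(-1/27))) = 1/(-965 + (-29/27 + 217/27)) = 1/(-965 + 188/27) = 1/(-25867/27) = -27/25867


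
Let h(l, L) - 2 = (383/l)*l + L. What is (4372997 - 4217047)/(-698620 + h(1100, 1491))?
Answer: -77975/348372 ≈ -0.22383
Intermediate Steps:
h(l, L) = 385 + L (h(l, L) = 2 + ((383/l)*l + L) = 2 + (383 + L) = 385 + L)
(4372997 - 4217047)/(-698620 + h(1100, 1491)) = (4372997 - 4217047)/(-698620 + (385 + 1491)) = 155950/(-698620 + 1876) = 155950/(-696744) = 155950*(-1/696744) = -77975/348372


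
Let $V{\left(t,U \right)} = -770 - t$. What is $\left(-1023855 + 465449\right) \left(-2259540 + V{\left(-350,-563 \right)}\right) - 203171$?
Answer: $1261975020589$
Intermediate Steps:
$\left(-1023855 + 465449\right) \left(-2259540 + V{\left(-350,-563 \right)}\right) - 203171 = \left(-1023855 + 465449\right) \left(-2259540 - 420\right) - 203171 = - 558406 \left(-2259540 + \left(-770 + 350\right)\right) - 203171 = - 558406 \left(-2259540 - 420\right) - 203171 = \left(-558406\right) \left(-2259960\right) - 203171 = 1261975223760 - 203171 = 1261975020589$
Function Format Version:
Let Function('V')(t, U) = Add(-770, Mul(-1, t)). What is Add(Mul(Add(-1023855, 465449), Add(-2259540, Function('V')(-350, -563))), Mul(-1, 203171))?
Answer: 1261975020589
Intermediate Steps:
Add(Mul(Add(-1023855, 465449), Add(-2259540, Function('V')(-350, -563))), Mul(-1, 203171)) = Add(Mul(Add(-1023855, 465449), Add(-2259540, Add(-770, Mul(-1, -350)))), Mul(-1, 203171)) = Add(Mul(-558406, Add(-2259540, Add(-770, 350))), -203171) = Add(Mul(-558406, Add(-2259540, -420)), -203171) = Add(Mul(-558406, -2259960), -203171) = Add(1261975223760, -203171) = 1261975020589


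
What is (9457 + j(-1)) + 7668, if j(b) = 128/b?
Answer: 16997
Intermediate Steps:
(9457 + j(-1)) + 7668 = (9457 + 128/(-1)) + 7668 = (9457 + 128*(-1)) + 7668 = (9457 - 128) + 7668 = 9329 + 7668 = 16997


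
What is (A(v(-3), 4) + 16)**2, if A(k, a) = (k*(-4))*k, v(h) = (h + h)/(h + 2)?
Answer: 16384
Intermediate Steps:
v(h) = 2*h/(2 + h) (v(h) = (2*h)/(2 + h) = 2*h/(2 + h))
A(k, a) = -4*k**2 (A(k, a) = (-4*k)*k = -4*k**2)
(A(v(-3), 4) + 16)**2 = (-4*36/(2 - 3)**2 + 16)**2 = (-4*(2*(-3)/(-1))**2 + 16)**2 = (-4*(2*(-3)*(-1))**2 + 16)**2 = (-4*6**2 + 16)**2 = (-4*36 + 16)**2 = (-144 + 16)**2 = (-128)**2 = 16384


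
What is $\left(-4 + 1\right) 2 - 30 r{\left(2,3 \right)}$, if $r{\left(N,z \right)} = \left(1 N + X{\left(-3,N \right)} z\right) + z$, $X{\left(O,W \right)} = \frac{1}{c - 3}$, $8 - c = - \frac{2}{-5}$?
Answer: $- \frac{4038}{23} \approx -175.57$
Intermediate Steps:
$c = \frac{38}{5}$ ($c = 8 - - \frac{2}{-5} = 8 - \left(-2\right) \left(- \frac{1}{5}\right) = 8 - \frac{2}{5} = \frac{38}{5} \approx 7.6$)
$X{\left(O,W \right)} = \frac{5}{23}$ ($X{\left(O,W \right)} = \frac{1}{\frac{38}{5} - 3} = \frac{1}{\frac{23}{5}} = \frac{5}{23}$)
$r{\left(N,z \right)} = N + \frac{28 z}{23}$ ($r{\left(N,z \right)} = \left(1 N + \frac{5 z}{23}\right) + z = \left(N + \frac{5 z}{23}\right) + z = N + \frac{28 z}{23}$)
$\left(-4 + 1\right) 2 - 30 r{\left(2,3 \right)} = \left(-4 + 1\right) 2 - 30 \left(2 + \frac{28}{23} \cdot 3\right) = \left(-3\right) 2 - 30 \left(2 + \frac{84}{23}\right) = -6 - \frac{3900}{23} = - \frac{4038}{23}$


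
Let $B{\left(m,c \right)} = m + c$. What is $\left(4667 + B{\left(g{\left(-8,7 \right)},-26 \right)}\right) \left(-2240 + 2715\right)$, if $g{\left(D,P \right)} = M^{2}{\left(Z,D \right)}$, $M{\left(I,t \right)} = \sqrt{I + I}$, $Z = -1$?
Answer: $2203525$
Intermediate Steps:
$M{\left(I,t \right)} = \sqrt{2} \sqrt{I}$ ($M{\left(I,t \right)} = \sqrt{2 I} = \sqrt{2} \sqrt{I}$)
$g{\left(D,P \right)} = -2$ ($g{\left(D,P \right)} = \left(\sqrt{2} \sqrt{-1}\right)^{2} = \left(\sqrt{2} i\right)^{2} = \left(i \sqrt{2}\right)^{2} = -2$)
$B{\left(m,c \right)} = c + m$
$\left(4667 + B{\left(g{\left(-8,7 \right)},-26 \right)}\right) \left(-2240 + 2715\right) = \left(4667 - 28\right) \left(-2240 + 2715\right) = \left(4667 - 28\right) 475 = 4639 \cdot 475 = 2203525$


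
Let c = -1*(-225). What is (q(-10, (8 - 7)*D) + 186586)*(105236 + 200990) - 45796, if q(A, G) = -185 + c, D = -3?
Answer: 57149687680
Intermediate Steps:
c = 225
q(A, G) = 40 (q(A, G) = -185 + 225 = 40)
(q(-10, (8 - 7)*D) + 186586)*(105236 + 200990) - 45796 = (40 + 186586)*(105236 + 200990) - 45796 = 186626*306226 - 45796 = 57149733476 - 45796 = 57149687680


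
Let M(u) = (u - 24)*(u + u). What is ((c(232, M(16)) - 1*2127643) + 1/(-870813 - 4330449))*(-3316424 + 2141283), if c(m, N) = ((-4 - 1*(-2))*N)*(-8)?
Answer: 1184513609958002389/472842 ≈ 2.5051e+12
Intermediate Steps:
M(u) = 2*u*(-24 + u) (M(u) = (-24 + u)*(2*u) = 2*u*(-24 + u))
c(m, N) = 16*N (c(m, N) = ((-4 + 2)*N)*(-8) = -2*N*(-8) = 16*N)
((c(232, M(16)) - 1*2127643) + 1/(-870813 - 4330449))*(-3316424 + 2141283) = ((16*(2*16*(-24 + 16)) - 1*2127643) + 1/(-870813 - 4330449))*(-3316424 + 2141283) = ((16*(2*16*(-8)) - 2127643) + 1/(-5201262))*(-1175141) = ((16*(-256) - 2127643) - 1/5201262)*(-1175141) = ((-4096 - 2127643) - 1/5201262)*(-1175141) = (-2131739 - 1/5201262)*(-1175141) = -11087733054619/5201262*(-1175141) = 1184513609958002389/472842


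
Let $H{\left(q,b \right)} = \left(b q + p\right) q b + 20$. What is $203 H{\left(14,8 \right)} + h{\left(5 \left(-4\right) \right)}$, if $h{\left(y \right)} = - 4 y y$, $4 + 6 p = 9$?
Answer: $\frac{7703516}{3} \approx 2.5678 \cdot 10^{6}$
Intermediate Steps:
$p = \frac{5}{6}$ ($p = - \frac{2}{3} + \frac{1}{6} \cdot 9 = - \frac{2}{3} + \frac{3}{2} = \frac{5}{6} \approx 0.83333$)
$H{\left(q,b \right)} = 20 + b q \left(\frac{5}{6} + b q\right)$ ($H{\left(q,b \right)} = \left(b q + \frac{5}{6}\right) q b + 20 = \left(\frac{5}{6} + b q\right) q b + 20 = q \left(\frac{5}{6} + b q\right) b + 20 = b q \left(\frac{5}{6} + b q\right) + 20 = 20 + b q \left(\frac{5}{6} + b q\right)$)
$h{\left(y \right)} = - 4 y^{2}$
$203 H{\left(14,8 \right)} + h{\left(5 \left(-4\right) \right)} = 203 \left(20 + 8^{2} \cdot 14^{2} + \frac{5}{6} \cdot 8 \cdot 14\right) - 4 \left(5 \left(-4\right)\right)^{2} = 203 \left(20 + 64 \cdot 196 + \frac{280}{3}\right) - 4 \left(-20\right)^{2} = 203 \left(20 + 12544 + \frac{280}{3}\right) - 1600 = 203 \cdot \frac{37972}{3} - 1600 = \frac{7708316}{3} - 1600 = \frac{7703516}{3}$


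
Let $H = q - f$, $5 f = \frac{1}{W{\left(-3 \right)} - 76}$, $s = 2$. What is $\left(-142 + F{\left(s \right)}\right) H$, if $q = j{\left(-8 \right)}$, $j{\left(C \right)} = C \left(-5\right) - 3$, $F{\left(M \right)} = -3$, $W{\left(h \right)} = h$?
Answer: $- \frac{423864}{79} \approx -5365.4$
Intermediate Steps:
$j{\left(C \right)} = -3 - 5 C$ ($j{\left(C \right)} = - 5 C - 3 = -3 - 5 C$)
$q = 37$ ($q = -3 - -40 = -3 + 40 = 37$)
$f = - \frac{1}{395}$ ($f = \frac{1}{5 \left(-3 - 76\right)} = \frac{1}{5 \left(-79\right)} = \frac{1}{5} \left(- \frac{1}{79}\right) = - \frac{1}{395} \approx -0.0025316$)
$H = \frac{14616}{395}$ ($H = 37 - - \frac{1}{395} = 37 + \frac{1}{395} = \frac{14616}{395} \approx 37.003$)
$\left(-142 + F{\left(s \right)}\right) H = \left(-142 - 3\right) \frac{14616}{395} = \left(-145\right) \frac{14616}{395} = - \frac{423864}{79}$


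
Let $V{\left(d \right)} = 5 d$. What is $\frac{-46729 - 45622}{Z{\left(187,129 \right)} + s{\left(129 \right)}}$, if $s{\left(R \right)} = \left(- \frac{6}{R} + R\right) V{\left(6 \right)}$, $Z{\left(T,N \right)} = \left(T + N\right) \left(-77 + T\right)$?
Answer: $- \frac{567299}{237290} \approx -2.3907$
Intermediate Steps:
$Z{\left(T,N \right)} = \left(-77 + T\right) \left(N + T\right)$ ($Z{\left(T,N \right)} = \left(N + T\right) \left(-77 + T\right) = \left(-77 + T\right) \left(N + T\right)$)
$s{\left(R \right)} = - \frac{180}{R} + 30 R$ ($s{\left(R \right)} = \left(- \frac{6}{R} + R\right) 5 \cdot 6 = \left(R - \frac{6}{R}\right) 30 = - \frac{180}{R} + 30 R$)
$\frac{-46729 - 45622}{Z{\left(187,129 \right)} + s{\left(129 \right)}} = \frac{-46729 - 45622}{\left(187^{2} - 9933 - 14399 + 129 \cdot 187\right) + \left(- \frac{180}{129} + 30 \cdot 129\right)} = - \frac{92351}{\left(34969 - 9933 - 14399 + 24123\right) + \left(\left(-180\right) \frac{1}{129} + 3870\right)} = - \frac{92351}{34760 + \left(- \frac{60}{43} + 3870\right)} = - \frac{92351}{34760 + \frac{166350}{43}} = - \frac{92351}{\frac{1661030}{43}} = \left(-92351\right) \frac{43}{1661030} = - \frac{567299}{237290}$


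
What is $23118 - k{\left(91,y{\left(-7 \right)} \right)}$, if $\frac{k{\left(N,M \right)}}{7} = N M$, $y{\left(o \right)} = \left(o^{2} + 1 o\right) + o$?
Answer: $823$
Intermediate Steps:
$y{\left(o \right)} = o^{2} + 2 o$ ($y{\left(o \right)} = \left(o^{2} + o\right) + o = \left(o + o^{2}\right) + o = o^{2} + 2 o$)
$k{\left(N,M \right)} = 7 M N$ ($k{\left(N,M \right)} = 7 N M = 7 M N$)
$23118 - k{\left(91,y{\left(-7 \right)} \right)} = 23118 - 7 \left(- 7 \left(2 - 7\right)\right) 91 = 23118 - 7 \left(\left(-7\right) \left(-5\right)\right) 91 = 23118 - 7 \cdot 35 \cdot 91 = 23118 - 22295 = 823$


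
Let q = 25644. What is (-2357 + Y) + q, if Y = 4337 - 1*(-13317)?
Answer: 40941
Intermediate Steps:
Y = 17654 (Y = 4337 + 13317 = 17654)
(-2357 + Y) + q = (-2357 + 17654) + 25644 = 15297 + 25644 = 40941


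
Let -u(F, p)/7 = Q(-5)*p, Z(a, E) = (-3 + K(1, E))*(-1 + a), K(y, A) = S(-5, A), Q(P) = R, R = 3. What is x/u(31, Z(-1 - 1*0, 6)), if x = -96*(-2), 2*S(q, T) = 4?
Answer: -32/7 ≈ -4.5714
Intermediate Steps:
Q(P) = 3
S(q, T) = 2 (S(q, T) = (½)*4 = 2)
K(y, A) = 2
Z(a, E) = 1 - a (Z(a, E) = (-3 + 2)*(-1 + a) = -(-1 + a) = 1 - a)
u(F, p) = -21*p
x = 192
x/u(31, Z(-1 - 1*0, 6)) = 192/((-21*(1 - (-1 - 1*0)))) = 192/((-21*(1 - (-1 + 0)))) = 192/((-21*(1 - 1*(-1)))) = 192/((-21*(1 + 1))) = 192/((-21*2)) = 192/(-42) = 192*(-1/42) = -32/7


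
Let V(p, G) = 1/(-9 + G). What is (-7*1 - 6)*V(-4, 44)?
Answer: -13/35 ≈ -0.37143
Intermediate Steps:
(-7*1 - 6)*V(-4, 44) = (-7*1 - 6)/(-9 + 44) = (-7 - 6)/35 = -13*1/35 = -13/35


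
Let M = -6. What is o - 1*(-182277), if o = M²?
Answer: 182313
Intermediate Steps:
o = 36 (o = (-6)² = 36)
o - 1*(-182277) = 36 - 1*(-182277) = 36 + 182277 = 182313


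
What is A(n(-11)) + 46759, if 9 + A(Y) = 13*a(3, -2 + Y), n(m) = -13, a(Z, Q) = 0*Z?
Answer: 46750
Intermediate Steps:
a(Z, Q) = 0
A(Y) = -9 (A(Y) = -9 + 13*0 = -9 + 0 = -9)
A(n(-11)) + 46759 = -9 + 46759 = 46750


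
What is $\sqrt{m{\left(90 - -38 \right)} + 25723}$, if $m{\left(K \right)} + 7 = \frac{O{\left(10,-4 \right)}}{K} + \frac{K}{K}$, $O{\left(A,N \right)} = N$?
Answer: $\frac{\sqrt{1645886}}{8} \approx 160.37$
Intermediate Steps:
$m{\left(K \right)} = -6 - \frac{4}{K}$ ($m{\left(K \right)} = -7 - \left(\frac{4}{K} - \frac{K}{K}\right) = -7 + \left(- \frac{4}{K} + 1\right) = -7 + \left(1 - \frac{4}{K}\right) = -6 - \frac{4}{K}$)
$\sqrt{m{\left(90 - -38 \right)} + 25723} = \sqrt{\left(-6 - \frac{4}{90 - -38}\right) + 25723} = \sqrt{\left(-6 - \frac{4}{90 + 38}\right) + 25723} = \sqrt{\left(-6 - \frac{4}{128}\right) + 25723} = \sqrt{\left(-6 - \frac{1}{32}\right) + 25723} = \sqrt{- \frac{193}{32} + 25723} = \sqrt{\frac{822943}{32}} = \frac{\sqrt{1645886}}{8}$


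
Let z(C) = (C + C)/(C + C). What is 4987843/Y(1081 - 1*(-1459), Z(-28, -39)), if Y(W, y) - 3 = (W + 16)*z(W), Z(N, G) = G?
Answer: 4987843/2559 ≈ 1949.1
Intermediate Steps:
z(C) = 1 (z(C) = (2*C)/((2*C)) = (2*C)*(1/(2*C)) = 1)
Y(W, y) = 19 + W (Y(W, y) = 3 + (W + 16)*1 = 3 + (16 + W)*1 = 3 + (16 + W) = 19 + W)
4987843/Y(1081 - 1*(-1459), Z(-28, -39)) = 4987843/(19 + (1081 - 1*(-1459))) = 4987843/(19 + (1081 + 1459)) = 4987843/(19 + 2540) = 4987843/2559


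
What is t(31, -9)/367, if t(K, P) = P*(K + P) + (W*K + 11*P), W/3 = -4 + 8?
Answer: 75/367 ≈ 0.20436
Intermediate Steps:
W = 12 (W = 3*(-4 + 8) = 3*4 = 12)
t(K, P) = 11*P + 12*K + P*(K + P) (t(K, P) = P*(K + P) + (12*K + 11*P) = P*(K + P) + (11*P + 12*K) = 11*P + 12*K + P*(K + P))
t(31, -9)/367 = ((-9)² + 11*(-9) + 12*31 + 31*(-9))/367 = (81 - 99 + 372 - 279)*(1/367) = 75*(1/367) = 75/367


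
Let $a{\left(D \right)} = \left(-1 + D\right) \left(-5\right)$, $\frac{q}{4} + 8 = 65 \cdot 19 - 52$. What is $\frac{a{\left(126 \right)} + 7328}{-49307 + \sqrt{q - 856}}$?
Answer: $- \frac{6703}{49245} \approx -0.13612$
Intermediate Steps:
$q = 4700$ ($q = -32 + 4 \left(65 \cdot 19 - 52\right) = -32 + 4 \left(1235 - 52\right) = -32 + 4 \cdot 1183 = -32 + 4732 = 4700$)
$a{\left(D \right)} = 5 - 5 D$
$\frac{a{\left(126 \right)} + 7328}{-49307 + \sqrt{q - 856}} = \frac{\left(5 - 630\right) + 7328}{-49307 + \sqrt{4700 - 856}} = \frac{\left(5 - 630\right) + 7328}{-49307 + \sqrt{3844}} = \frac{-625 + 7328}{-49307 + 62} = \frac{6703}{-49245} = 6703 \left(- \frac{1}{49245}\right) = - \frac{6703}{49245}$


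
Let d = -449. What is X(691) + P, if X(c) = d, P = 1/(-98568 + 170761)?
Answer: -32414656/72193 ≈ -449.00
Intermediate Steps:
P = 1/72193 ≈ 1.3852e-5
X(c) = -449
X(691) + P = -449 + 1/72193 = -32414656/72193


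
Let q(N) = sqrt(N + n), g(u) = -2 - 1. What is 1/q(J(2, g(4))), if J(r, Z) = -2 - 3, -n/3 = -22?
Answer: sqrt(61)/61 ≈ 0.12804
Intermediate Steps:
n = 66 (n = -3*(-22) = 66)
g(u) = -3
J(r, Z) = -5
q(N) = sqrt(66 + N) (q(N) = sqrt(N + 66) = sqrt(66 + N))
1/q(J(2, g(4))) = 1/(sqrt(66 - 5)) = 1/(sqrt(61)) = sqrt(61)/61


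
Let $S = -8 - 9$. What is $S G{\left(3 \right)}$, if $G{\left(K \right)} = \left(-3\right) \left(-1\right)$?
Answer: $-51$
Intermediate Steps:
$S = -17$ ($S = -8 - 9 = -17$)
$G{\left(K \right)} = 3$
$S G{\left(3 \right)} = \left(-17\right) 3 = -51$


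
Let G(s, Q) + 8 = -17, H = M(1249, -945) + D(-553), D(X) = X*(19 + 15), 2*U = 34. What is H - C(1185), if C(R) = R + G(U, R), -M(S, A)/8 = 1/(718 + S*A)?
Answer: -23546915686/1179587 ≈ -19962.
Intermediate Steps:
M(S, A) = -8/(718 + A*S) (M(S, A) = -8/(718 + S*A) = -8/(718 + A*S))
U = 17 (U = (½)*34 = 17)
D(X) = 34*X (D(X) = X*34 = 34*X)
H = -22178594766/1179587 (H = -8/(718 - 945*1249) + 34*(-553) = -8/(718 - 1180305) - 18802 = -8/(-1179587) - 18802 = -8*(-1/1179587) - 18802 = 8/1179587 - 18802 = -22178594766/1179587 ≈ -18802.)
G(s, Q) = -25 (G(s, Q) = -8 - 17 = -25)
C(R) = -25 + R (C(R) = R - 25 = -25 + R)
H - C(1185) = -22178594766/1179587 - (-25 + 1185) = -22178594766/1179587 - 1*1160 = -22178594766/1179587 - 1160 = -23546915686/1179587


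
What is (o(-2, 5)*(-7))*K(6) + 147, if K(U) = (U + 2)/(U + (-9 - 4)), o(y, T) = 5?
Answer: 187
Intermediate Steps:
K(U) = (2 + U)/(-13 + U) (K(U) = (2 + U)/(U - 13) = (2 + U)/(-13 + U))
(o(-2, 5)*(-7))*K(6) + 147 = (5*(-7))*((2 + 6)/(-13 + 6)) + 147 = -35*8/(-7) + 147 = -(-5)*8 + 147 = -35*(-8/7) + 147 = 40 + 147 = 187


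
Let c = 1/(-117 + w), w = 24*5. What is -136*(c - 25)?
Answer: 10064/3 ≈ 3354.7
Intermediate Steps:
w = 120
c = 1/3 (c = 1/(-117 + 120) = 1/3 ≈ 0.33333)
-136*(c - 25) = -136*(1/3 - 25) = -136*(-74/3) = 10064/3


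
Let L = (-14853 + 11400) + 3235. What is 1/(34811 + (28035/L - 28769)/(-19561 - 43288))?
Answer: 13701082/476954665179 ≈ 2.8726e-5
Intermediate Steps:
L = -218 (L = -3453 + 3235 = -218)
1/(34811 + (28035/L - 28769)/(-19561 - 43288)) = 1/(34811 + (28035/(-218) - 28769)/(-19561 - 43288)) = 1/(34811 + (28035*(-1/218) - 28769)/(-62849)) = 1/(34811 + (-28035/218 - 28769)*(-1/62849)) = 1/(34811 - 6299677/218*(-1/62849)) = 1/(34811 + 6299677/13701082) = 1/(476954665179/13701082) = 13701082/476954665179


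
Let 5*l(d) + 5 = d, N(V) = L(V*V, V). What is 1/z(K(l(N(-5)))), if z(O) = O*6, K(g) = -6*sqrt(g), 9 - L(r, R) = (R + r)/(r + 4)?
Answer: -sqrt(870)/864 ≈ -0.034139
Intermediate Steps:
L(r, R) = 9 - (R + r)/(4 + r) (L(r, R) = 9 - (R + r)/(r + 4) = 9 - (R + r)/(4 + r))
N(V) = (36 - V + 8*V**2)/(4 + V**2) (N(V) = (36 - V + 8*(V*V))/(4 + V*V) = (36 - V + 8*V**2)/(4 + V**2))
l(d) = -1 + d/5
z(O) = 6*O
1/z(K(l(N(-5)))) = 1/(6*(-6*sqrt(-1 + ((36 - 1*(-5) + 8*(-5)**2)/(4 + (-5)**2))/5))) = 1/(6*(-6*sqrt(-1 + ((36 + 5 + 8*25)/(4 + 25))/5))) = 1/(6*(-6*sqrt(-1 + ((36 + 5 + 200)/29)/5))) = 1/(6*(-6*sqrt(-1 + ((1/29)*241)/5))) = 1/(6*(-6*sqrt(-1 + (1/5)*(241/29)))) = 1/(6*(-6*sqrt(-1 + 241/145))) = 1/(6*(-24*sqrt(870)/145)) = 1/(-144*sqrt(870)/145) = -sqrt(870)/864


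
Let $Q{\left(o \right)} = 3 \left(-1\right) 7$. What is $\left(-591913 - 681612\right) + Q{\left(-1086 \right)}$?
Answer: $-1273546$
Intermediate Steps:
$Q{\left(o \right)} = -21$ ($Q{\left(o \right)} = \left(-3\right) 7 = -21$)
$\left(-591913 - 681612\right) + Q{\left(-1086 \right)} = \left(-591913 - 681612\right) - 21 = -1273525 - 21 = -1273546$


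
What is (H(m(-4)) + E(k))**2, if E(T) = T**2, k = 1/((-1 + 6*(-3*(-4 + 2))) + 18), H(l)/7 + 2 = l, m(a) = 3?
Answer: 386672896/7890481 ≈ 49.005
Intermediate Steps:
H(l) = -14 + 7*l
k = 1/53 (k = 1/((-1 + 6*(-3*(-2))) + 18) = 1/((-1 + 6*6) + 18) = 1/((-1 + 36) + 18) = 1/(35 + 18) = 1/53 ≈ 0.018868)
(H(m(-4)) + E(k))**2 = ((-14 + 7*3) + (1/53)**2)**2 = ((-14 + 21) + 1/2809)**2 = (7 + 1/2809)**2 = (19664/2809)**2 = 386672896/7890481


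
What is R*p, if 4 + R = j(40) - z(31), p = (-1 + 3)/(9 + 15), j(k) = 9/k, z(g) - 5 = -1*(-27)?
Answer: -477/160 ≈ -2.9813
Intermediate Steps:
z(g) = 32 (z(g) = 5 - 1*(-27) = 5 + 27 = 32)
p = 1/12 (p = 2/24 = 2*(1/24) = 1/12 ≈ 0.083333)
R = -1431/40 (R = -4 + (9/40 - 1*32) = -4 + (9*(1/40) - 32) = -4 + (9/40 - 32) = -4 - 1271/40 = -1431/40 ≈ -35.775)
R*p = -1431/40*1/12 = -477/160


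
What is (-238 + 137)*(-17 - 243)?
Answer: 26260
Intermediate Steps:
(-238 + 137)*(-17 - 243) = -101*(-260) = 26260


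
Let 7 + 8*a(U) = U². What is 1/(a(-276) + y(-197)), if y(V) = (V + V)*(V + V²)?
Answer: -8/121628855 ≈ -6.5774e-8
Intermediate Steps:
a(U) = -7/8 + U²/8
y(V) = 2*V*(V + V²) (y(V) = (2*V)*(V + V²) = 2*V*(V + V²))
1/(a(-276) + y(-197)) = 1/((-7/8 + (⅛)*(-276)²) + 2*(-197)²*(1 - 197)) = 1/((-7/8 + (⅛)*76176) + 2*38809*(-196)) = 1/((-7/8 + 9522) - 15213128) = 1/(76169/8 - 15213128) = 1/(-121628855/8) = -8/121628855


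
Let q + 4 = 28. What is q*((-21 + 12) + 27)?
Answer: 432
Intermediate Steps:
q = 24 (q = -4 + 28 = 24)
q*((-21 + 12) + 27) = 24*((-21 + 12) + 27) = 24*(-9 + 27) = 24*18 = 432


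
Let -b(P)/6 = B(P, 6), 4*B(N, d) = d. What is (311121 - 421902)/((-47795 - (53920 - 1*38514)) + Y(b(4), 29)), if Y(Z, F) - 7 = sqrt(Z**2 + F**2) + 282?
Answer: 11733088/6663163 + 373*sqrt(922)/13326326 ≈ 1.7617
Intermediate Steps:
B(N, d) = d/4
b(P) = -9 (b(P) = -3*6/2 = -6*3/2 = -9)
Y(Z, F) = 289 + sqrt(F**2 + Z**2) (Y(Z, F) = 7 + (sqrt(Z**2 + F**2) + 282) = 7 + (sqrt(F**2 + Z**2) + 282) = 7 + (282 + sqrt(F**2 + Z**2)) = 289 + sqrt(F**2 + Z**2))
(311121 - 421902)/((-47795 - (53920 - 1*38514)) + Y(b(4), 29)) = (311121 - 421902)/((-47795 - (53920 - 1*38514)) + (289 + sqrt(29**2 + (-9)**2))) = -110781/((-47795 - (53920 - 38514)) + (289 + sqrt(841 + 81))) = -110781/((-47795 - 1*15406) + (289 + sqrt(922))) = -110781/((-47795 - 15406) + (289 + sqrt(922))) = -110781/(-63201 + (289 + sqrt(922))) = -110781/(-62912 + sqrt(922))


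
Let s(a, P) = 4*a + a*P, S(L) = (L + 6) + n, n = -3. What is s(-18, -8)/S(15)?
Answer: 4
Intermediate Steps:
S(L) = 3 + L (S(L) = (L + 6) - 3 = (6 + L) - 3 = 3 + L)
s(a, P) = 4*a + P*a
s(-18, -8)/S(15) = (-18*(4 - 8))/(3 + 15) = (-18*(-4))/18 = (1/18)*72 = 4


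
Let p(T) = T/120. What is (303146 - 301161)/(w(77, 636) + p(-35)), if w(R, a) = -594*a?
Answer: -47640/9066823 ≈ -0.0052543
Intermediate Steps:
p(T) = T/120 (p(T) = T*(1/120) = T/120)
(303146 - 301161)/(w(77, 636) + p(-35)) = (303146 - 301161)/(-594*636 + (1/120)*(-35)) = 1985/(-377784 - 7/24) = 1985/(-9066823/24) = 1985*(-24/9066823) = -47640/9066823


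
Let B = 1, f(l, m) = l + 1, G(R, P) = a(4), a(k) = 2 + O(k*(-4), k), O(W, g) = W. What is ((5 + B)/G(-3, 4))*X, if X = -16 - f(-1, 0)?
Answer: 48/7 ≈ 6.8571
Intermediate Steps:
a(k) = 2 - 4*k (a(k) = 2 + k*(-4) = 2 - 4*k)
G(R, P) = -14 (G(R, P) = 2 - 4*4 = 2 - 16 = -14)
f(l, m) = 1 + l
X = -16 (X = -16 - (1 - 1) = -16 - 1*0 = -16 + 0 = -16)
((5 + B)/G(-3, 4))*X = ((5 + 1)/(-14))*(-16) = (6*(-1/14))*(-16) = -3/7*(-16) = 48/7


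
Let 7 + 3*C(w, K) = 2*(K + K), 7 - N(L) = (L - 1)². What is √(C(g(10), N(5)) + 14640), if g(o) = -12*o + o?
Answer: √131631/3 ≈ 120.94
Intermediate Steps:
g(o) = -11*o
N(L) = 7 - (-1 + L)² (N(L) = 7 - (L - 1)² = 7 - (-1 + L)²)
C(w, K) = -7/3 + 4*K/3 (C(w, K) = -7/3 + (2*(K + K))/3 = -7/3 + (2*(2*K))/3 = -7/3 + (4*K)/3 = -7/3 + 4*K/3)
√(C(g(10), N(5)) + 14640) = √((-7/3 + 4*(7 - (-1 + 5)²)/3) + 14640) = √((-7/3 + 4*(7 - 1*4²)/3) + 14640) = √((-7/3 + 4*(7 - 1*16)/3) + 14640) = √((-7/3 + 4*(7 - 16)/3) + 14640) = √((-7/3 + (4/3)*(-9)) + 14640) = √((-7/3 - 12) + 14640) = √(-43/3 + 14640) = √(43877/3) = √131631/3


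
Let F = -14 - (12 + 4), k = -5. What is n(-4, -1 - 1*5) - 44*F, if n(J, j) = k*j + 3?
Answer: 1353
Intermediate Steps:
F = -30 (F = -14 - 1*16 = -14 - 16 = -30)
n(J, j) = 3 - 5*j (n(J, j) = -5*j + 3 = 3 - 5*j)
n(-4, -1 - 1*5) - 44*F = (3 - 5*(-1 - 1*5)) - 44*(-30) = (3 - 5*(-1 - 5)) + 1320 = (3 - 5*(-6)) + 1320 = (3 + 30) + 1320 = 33 + 1320 = 1353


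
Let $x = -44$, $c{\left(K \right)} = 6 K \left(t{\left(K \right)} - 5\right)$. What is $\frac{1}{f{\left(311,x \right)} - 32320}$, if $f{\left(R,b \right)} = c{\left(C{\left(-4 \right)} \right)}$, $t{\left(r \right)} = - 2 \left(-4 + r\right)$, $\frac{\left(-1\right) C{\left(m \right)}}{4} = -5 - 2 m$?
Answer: $- \frac{1}{34264} \approx -2.9185 \cdot 10^{-5}$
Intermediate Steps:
$C{\left(m \right)} = 20 + 8 m$ ($C{\left(m \right)} = - 4 \left(-5 - 2 m\right) = 20 + 8 m$)
$t{\left(r \right)} = 8 - 2 r$
$c{\left(K \right)} = 6 K \left(3 - 2 K\right)$ ($c{\left(K \right)} = 6 K \left(\left(8 - 2 K\right) - 5\right) = 6 K \left(3 - 2 K\right)$)
$f{\left(R,b \right)} = -1944$ ($f{\left(R,b \right)} = 6 \left(20 + 8 \left(-4\right)\right) \left(3 - 2 \left(20 + 8 \left(-4\right)\right)\right) = 6 \left(20 - 32\right) \left(3 - 2 \left(20 - 32\right)\right) = 6 \left(-12\right) \left(3 - -24\right) = 6 \left(-12\right) \left(3 + 24\right) = 6 \left(-12\right) 27 = -1944$)
$\frac{1}{f{\left(311,x \right)} - 32320} = \frac{1}{-1944 - 32320} = \frac{1}{-34264} = - \frac{1}{34264}$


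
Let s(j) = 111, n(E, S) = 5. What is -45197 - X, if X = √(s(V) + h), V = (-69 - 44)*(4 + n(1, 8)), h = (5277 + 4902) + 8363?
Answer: -45197 - √18653 ≈ -45334.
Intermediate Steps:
h = 18542 (h = 10179 + 8363 = 18542)
V = -1017 (V = (-69 - 44)*(4 + 5) = -113*9 = -1017)
X = √18653 (X = √(111 + 18542) = √18653 ≈ 136.58)
-45197 - X = -45197 - √18653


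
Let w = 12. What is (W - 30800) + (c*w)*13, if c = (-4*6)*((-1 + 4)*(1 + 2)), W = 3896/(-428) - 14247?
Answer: -8426475/107 ≈ -78752.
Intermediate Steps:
W = -1525403/107 (W = 3896*(-1/428) - 14247 = -974/107 - 14247 = -1525403/107 ≈ -14256.)
c = -216 (c = -72*3 = -24*9 = -216)
(W - 30800) + (c*w)*13 = (-1525403/107 - 30800) - 216*12*13 = -4821003/107 - 2592*13 = -4821003/107 - 33696 = -8426475/107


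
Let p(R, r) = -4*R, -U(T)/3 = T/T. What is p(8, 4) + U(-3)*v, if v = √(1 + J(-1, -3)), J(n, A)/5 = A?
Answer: -32 - 3*I*√14 ≈ -32.0 - 11.225*I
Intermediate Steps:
U(T) = -3 (U(T) = -3*T/T = -3*1 = -3)
J(n, A) = 5*A
v = I*√14 (v = √(1 + 5*(-3)) = √(1 - 15) = √(-14) = I*√14 ≈ 3.7417*I)
p(8, 4) + U(-3)*v = -4*8 - 3*I*√14 = -32 - 3*I*√14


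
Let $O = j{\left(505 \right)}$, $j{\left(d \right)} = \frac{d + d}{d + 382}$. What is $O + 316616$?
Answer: $\frac{280839402}{887} \approx 3.1662 \cdot 10^{5}$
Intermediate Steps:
$j{\left(d \right)} = \frac{2 d}{382 + d}$
$O = \frac{1010}{887}$ ($O = 2 \cdot 505 \frac{1}{382 + 505} = 2 \cdot 505 \cdot \frac{1}{887} = \frac{1010}{887} \approx 1.1387$)
$O + 316616 = \frac{1010}{887} + 316616 = \frac{280839402}{887}$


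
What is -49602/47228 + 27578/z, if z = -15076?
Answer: -128140846/44500583 ≈ -2.8795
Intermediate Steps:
-49602/47228 + 27578/z = -49602/47228 + 27578/(-15076) = -49602*1/47228 + 27578*(-1/15076) = -24801/23614 - 13789/7538 = -128140846/44500583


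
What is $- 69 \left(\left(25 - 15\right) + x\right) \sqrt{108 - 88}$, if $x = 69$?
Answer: $- 10902 \sqrt{5} \approx -24378.0$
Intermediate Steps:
$- 69 \left(\left(25 - 15\right) + x\right) \sqrt{108 - 88} = - 69 \left(\left(25 - 15\right) + 69\right) \sqrt{108 - 88} = - 69 \left(10 + 69\right) \sqrt{20} = \left(-69\right) 79 \cdot 2 \sqrt{5} = - 5451 \cdot 2 \sqrt{5} = - 10902 \sqrt{5}$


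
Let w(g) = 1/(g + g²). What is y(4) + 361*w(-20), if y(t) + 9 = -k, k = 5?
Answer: -261/20 ≈ -13.050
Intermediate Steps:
y(t) = -14 (y(t) = -9 - 1*5 = -9 - 5 = -14)
y(4) + 361*w(-20) = -14 + 361*(1/((-20)*(1 - 20))) = -14 + 361*(-1/20/(-19)) = -14 + 361*(-1/20*(-1/19)) = -14 + 361*(1/380) = -14 + 19/20 = -261/20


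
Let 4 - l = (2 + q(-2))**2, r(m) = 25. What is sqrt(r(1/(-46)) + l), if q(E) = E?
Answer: sqrt(29) ≈ 5.3852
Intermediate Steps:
l = 4 (l = 4 - (2 - 2)**2 = 4 - 1*0**2 = 4 - 1*0 = 4 + 0 = 4)
sqrt(r(1/(-46)) + l) = sqrt(25 + 4) = sqrt(29)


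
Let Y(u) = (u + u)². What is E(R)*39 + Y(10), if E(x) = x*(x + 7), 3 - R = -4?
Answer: 4222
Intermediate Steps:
R = 7 (R = 3 - 1*(-4) = 3 + 4 = 7)
Y(u) = 4*u² (Y(u) = (2*u)² = 4*u²)
E(x) = x*(7 + x)
E(R)*39 + Y(10) = (7*(7 + 7))*39 + 4*10² = (7*14)*39 + 4*100 = 98*39 + 400 = 3822 + 400 = 4222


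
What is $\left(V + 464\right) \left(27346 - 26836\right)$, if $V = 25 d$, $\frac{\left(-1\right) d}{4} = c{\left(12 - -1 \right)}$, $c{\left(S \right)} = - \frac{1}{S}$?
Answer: $\frac{3127320}{13} \approx 2.4056 \cdot 10^{5}$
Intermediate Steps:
$d = \frac{4}{13}$ ($d = - 4 \left(- \frac{1}{12 - -1}\right) = - 4 \left(- \frac{1}{12 + 1}\right) = - 4 \left(- \frac{1}{13}\right) = - 4 \left(\left(-1\right) \frac{1}{13}\right) = \left(-4\right) \left(- \frac{1}{13}\right) = \frac{4}{13} \approx 0.30769$)
$V = \frac{100}{13}$ ($V = 25 \cdot \frac{4}{13} = \frac{100}{13} \approx 7.6923$)
$\left(V + 464\right) \left(27346 - 26836\right) = \left(\frac{100}{13} + 464\right) \left(27346 - 26836\right) = \frac{6132}{13} \cdot 510 = \frac{3127320}{13}$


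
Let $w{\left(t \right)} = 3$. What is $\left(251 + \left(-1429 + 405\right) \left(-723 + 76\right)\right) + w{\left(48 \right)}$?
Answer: $662782$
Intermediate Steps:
$\left(251 + \left(-1429 + 405\right) \left(-723 + 76\right)\right) + w{\left(48 \right)} = \left(251 + \left(-1429 + 405\right) \left(-723 + 76\right)\right) + 3 = \left(251 - -662528\right) + 3 = \left(251 + 662528\right) + 3 = 662779 + 3 = 662782$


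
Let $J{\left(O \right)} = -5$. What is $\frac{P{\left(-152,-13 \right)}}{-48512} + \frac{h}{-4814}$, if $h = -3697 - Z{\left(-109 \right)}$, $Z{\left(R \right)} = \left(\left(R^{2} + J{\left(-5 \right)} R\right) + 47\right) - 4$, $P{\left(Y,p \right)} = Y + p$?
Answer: $\frac{392519651}{116768384} \approx 3.3615$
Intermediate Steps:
$Z{\left(R \right)} = 43 + R^{2} - 5 R$ ($Z{\left(R \right)} = \left(\left(R^{2} - 5 R\right) + 47\right) - 4 = \left(47 + R^{2} - 5 R\right) - 4 = 43 + R^{2} - 5 R$)
$h = -16166$ ($h = -3697 - \left(43 + \left(-109\right)^{2} - -545\right) = -3697 - \left(43 + 11881 + 545\right) = -3697 - 12469 = -16166$)
$\frac{P{\left(-152,-13 \right)}}{-48512} + \frac{h}{-4814} = \frac{-152 - 13}{-48512} - \frac{16166}{-4814} = \left(-165\right) \left(- \frac{1}{48512}\right) - - \frac{8083}{2407} = \frac{165}{48512} + \frac{8083}{2407} = \frac{392519651}{116768384}$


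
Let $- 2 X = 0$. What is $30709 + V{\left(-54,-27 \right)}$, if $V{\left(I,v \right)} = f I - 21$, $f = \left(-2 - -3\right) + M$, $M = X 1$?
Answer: $30634$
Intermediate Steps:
$X = 0$ ($X = \left(- \frac{1}{2}\right) 0 = 0$)
$M = 0$ ($M = 0 \cdot 1 = 0$)
$f = 1$ ($f = \left(-2 - -3\right) + 0 = \left(-2 + 3\right) + 0 = 1 + 0 = 1$)
$V{\left(I,v \right)} = -21 + I$ ($V{\left(I,v \right)} = 1 I - 21 = I - 21 = -21 + I$)
$30709 + V{\left(-54,-27 \right)} = 30709 - 75 = 30634$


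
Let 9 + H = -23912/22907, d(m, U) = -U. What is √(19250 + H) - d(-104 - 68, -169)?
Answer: -169 + 5*√403831786609/22907 ≈ -30.292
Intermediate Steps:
H = -230075/22907 (H = -9 - 23912/22907 = -230075/22907 ≈ -10.044)
√(19250 + H) - d(-104 - 68, -169) = √(19250 - 230075/22907) - (-1)*(-169) = √(440729675/22907) - 1*169 = 5*√403831786609/22907 - 169 = -169 + 5*√403831786609/22907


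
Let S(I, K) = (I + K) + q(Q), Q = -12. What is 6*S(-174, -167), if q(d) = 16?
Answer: -1950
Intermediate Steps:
S(I, K) = 16 + I + K (S(I, K) = (I + K) + 16 = 16 + I + K)
6*S(-174, -167) = 6*(16 - 174 - 167) = 6*(-325) = -1950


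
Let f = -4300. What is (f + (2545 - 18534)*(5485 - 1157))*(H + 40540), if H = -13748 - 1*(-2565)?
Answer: -2031642143044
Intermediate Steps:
H = -11183 (H = -13748 + 2565 = -11183)
(f + (2545 - 18534)*(5485 - 1157))*(H + 40540) = (-4300 + (2545 - 18534)*(5485 - 1157))*(-11183 + 40540) = (-4300 - 15989*4328)*29357 = (-4300 - 69200392)*29357 = -69204692*29357 = -2031642143044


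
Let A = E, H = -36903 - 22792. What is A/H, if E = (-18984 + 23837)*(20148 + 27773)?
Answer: -232560613/59695 ≈ -3895.8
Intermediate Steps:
E = 232560613 (E = 4853*47921 = 232560613)
H = -59695
A = 232560613
A/H = 232560613/(-59695) = 232560613*(-1/59695) = -232560613/59695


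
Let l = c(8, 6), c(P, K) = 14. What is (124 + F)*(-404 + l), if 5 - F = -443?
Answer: -223080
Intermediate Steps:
F = 448 (F = 5 - 1*(-443) = 5 + 443 = 448)
l = 14
(124 + F)*(-404 + l) = (124 + 448)*(-404 + 14) = 572*(-390) = -223080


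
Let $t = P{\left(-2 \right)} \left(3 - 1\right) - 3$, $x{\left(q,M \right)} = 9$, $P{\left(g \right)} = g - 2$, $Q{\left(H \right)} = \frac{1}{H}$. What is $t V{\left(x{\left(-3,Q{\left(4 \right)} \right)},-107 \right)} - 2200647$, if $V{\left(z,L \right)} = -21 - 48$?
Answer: $-2199888$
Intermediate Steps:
$P{\left(g \right)} = -2 + g$
$V{\left(z,L \right)} = -69$ ($V{\left(z,L \right)} = -21 - 48 = -69$)
$t = -11$ ($t = \left(-2 - 2\right) \left(3 - 1\right) - 3 = - 4 \left(3 - 1\right) - 3 = \left(-4\right) 2 - 3 = -8 - 3 = -11$)
$t V{\left(x{\left(-3,Q{\left(4 \right)} \right)},-107 \right)} - 2200647 = \left(-11\right) \left(-69\right) - 2200647 = 759 - 2200647 = -2199888$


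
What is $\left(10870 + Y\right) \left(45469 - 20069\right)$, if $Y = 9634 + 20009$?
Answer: $1029030200$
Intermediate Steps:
$Y = 29643$
$\left(10870 + Y\right) \left(45469 - 20069\right) = \left(10870 + 29643\right) \left(45469 - 20069\right) = 40513 \cdot 25400 = 1029030200$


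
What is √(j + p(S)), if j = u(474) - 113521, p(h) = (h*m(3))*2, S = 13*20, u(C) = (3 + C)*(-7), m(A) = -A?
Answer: 2*I*√29605 ≈ 344.12*I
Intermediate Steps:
u(C) = -21 - 7*C
S = 260
p(h) = -6*h (p(h) = (h*(-1*3))*2 = (h*(-3))*2 = -3*h*2 = -6*h)
j = -116860 (j = (-21 - 7*474) - 113521 = (-21 - 3318) - 113521 = -3339 - 113521 = -116860)
√(j + p(S)) = √(-116860 - 6*260) = √(-116860 - 1560) = √(-118420) = 2*I*√29605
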